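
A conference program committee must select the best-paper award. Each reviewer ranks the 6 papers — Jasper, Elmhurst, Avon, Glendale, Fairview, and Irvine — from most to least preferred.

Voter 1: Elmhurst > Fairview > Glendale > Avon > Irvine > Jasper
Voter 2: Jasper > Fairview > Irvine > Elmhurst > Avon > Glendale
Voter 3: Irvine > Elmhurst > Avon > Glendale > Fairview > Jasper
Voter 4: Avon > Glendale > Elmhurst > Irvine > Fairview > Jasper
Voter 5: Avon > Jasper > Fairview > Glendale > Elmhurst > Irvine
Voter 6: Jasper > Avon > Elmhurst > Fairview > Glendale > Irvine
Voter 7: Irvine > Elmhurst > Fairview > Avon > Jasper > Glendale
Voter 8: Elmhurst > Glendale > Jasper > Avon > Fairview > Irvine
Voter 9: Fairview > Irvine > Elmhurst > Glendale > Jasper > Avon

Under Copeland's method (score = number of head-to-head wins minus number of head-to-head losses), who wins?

Elmhurst

Pairwise results:
  Jasper vs Elmhurst: Elmhurst wins 6–3.
  Jasper vs Avon: Avon wins 5–4.
  Jasper vs Glendale: Glendale wins 5–4.
  Jasper vs Fairview: Fairview wins 5–4.
  Jasper vs Irvine: Irvine wins 5–4.
  Elmhurst vs Avon: Elmhurst wins 6–3.
  Elmhurst vs Glendale: Elmhurst wins 7–2.
  Elmhurst vs Fairview: Elmhurst wins 6–3.
  Elmhurst vs Irvine: Elmhurst wins 5–4.
  Avon vs Glendale: Avon wins 6–3.
  Avon vs Fairview: Avon wins 5–4.
  Avon vs Irvine: Avon wins 5–4.
  Glendale vs Fairview: Fairview wins 6–3.
  Glendale vs Irvine: Glendale wins 5–4.
  Fairview vs Irvine: Fairview wins 6–3.
Copeland scores (wins − losses):
  Jasper: 0 − 5 = -5
  Elmhurst: 5 − 0 = 5
  Avon: 4 − 1 = 3
  Glendale: 2 − 3 = -1
  Fairview: 3 − 2 = 1
  Irvine: 1 − 4 = -3
Elmhurst has the best Copeland score.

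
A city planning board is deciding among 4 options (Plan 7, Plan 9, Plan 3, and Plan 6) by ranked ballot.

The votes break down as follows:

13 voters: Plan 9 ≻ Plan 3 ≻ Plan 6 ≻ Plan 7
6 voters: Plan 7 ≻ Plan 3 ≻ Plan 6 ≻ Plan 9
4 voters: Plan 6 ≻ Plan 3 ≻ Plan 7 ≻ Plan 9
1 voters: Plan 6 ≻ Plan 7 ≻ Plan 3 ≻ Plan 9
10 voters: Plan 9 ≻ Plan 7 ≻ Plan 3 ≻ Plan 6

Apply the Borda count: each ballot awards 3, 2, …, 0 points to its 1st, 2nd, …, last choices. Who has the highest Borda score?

Plan 9

Borda scores:
  Plan 7: 13·0 + 6·3 + 4·1 + 2 + 10·2 = 44
  Plan 9: 13·3 + 6·0 + 4·0 + 0 + 10·3 = 69
  Plan 3: 13·2 + 6·2 + 4·2 + 1 + 10·1 = 57
  Plan 6: 13·1 + 6·1 + 4·3 + 3 + 10·0 = 34
Plan 9 has the highest total.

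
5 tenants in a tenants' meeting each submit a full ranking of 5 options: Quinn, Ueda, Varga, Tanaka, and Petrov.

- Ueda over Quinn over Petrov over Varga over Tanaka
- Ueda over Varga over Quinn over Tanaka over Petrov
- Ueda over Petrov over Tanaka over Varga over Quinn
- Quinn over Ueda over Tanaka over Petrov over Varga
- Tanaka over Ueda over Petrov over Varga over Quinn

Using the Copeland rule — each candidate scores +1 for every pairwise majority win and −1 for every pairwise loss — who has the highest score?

Ueda

Pairwise results:
  Quinn vs Ueda: Ueda wins 4–1.
  Quinn vs Varga: Varga wins 3–2.
  Quinn vs Tanaka: Quinn wins 3–2.
  Quinn vs Petrov: Quinn wins 3–2.
  Ueda vs Varga: Ueda wins 5–0.
  Ueda vs Tanaka: Ueda wins 4–1.
  Ueda vs Petrov: Ueda wins 5–0.
  Varga vs Tanaka: Tanaka wins 3–2.
  Varga vs Petrov: Petrov wins 4–1.
  Tanaka vs Petrov: Tanaka wins 3–2.
Copeland scores (wins − losses):
  Quinn: 2 − 2 = 0
  Ueda: 4 − 0 = 4
  Varga: 1 − 3 = -2
  Tanaka: 2 − 2 = 0
  Petrov: 1 − 3 = -2
Ueda has the best Copeland score.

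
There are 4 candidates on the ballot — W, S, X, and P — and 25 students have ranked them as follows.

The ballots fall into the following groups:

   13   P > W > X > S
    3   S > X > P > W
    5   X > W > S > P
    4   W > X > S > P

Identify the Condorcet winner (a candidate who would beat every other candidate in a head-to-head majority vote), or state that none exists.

Head-to-head results (25 voters total):
W vs S: W wins 22–3.
W vs X: W wins 17–8.
W vs P: P wins 16–9.
S vs X: X wins 22–3.
S vs P: P wins 13–12.
X vs P: P wins 13–12.
P beats each rival — W (16–9), S (13–12), X (13–12) — so P is the Condorcet winner.

P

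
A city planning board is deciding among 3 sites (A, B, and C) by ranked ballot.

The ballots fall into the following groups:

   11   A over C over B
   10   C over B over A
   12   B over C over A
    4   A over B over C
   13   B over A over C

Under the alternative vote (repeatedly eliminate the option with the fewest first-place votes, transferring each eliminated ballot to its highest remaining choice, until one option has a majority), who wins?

Round 1: B 25, A 15, C 10. C has the fewest and is eliminated.
Round 2: B 35, A 15. B has a majority.

B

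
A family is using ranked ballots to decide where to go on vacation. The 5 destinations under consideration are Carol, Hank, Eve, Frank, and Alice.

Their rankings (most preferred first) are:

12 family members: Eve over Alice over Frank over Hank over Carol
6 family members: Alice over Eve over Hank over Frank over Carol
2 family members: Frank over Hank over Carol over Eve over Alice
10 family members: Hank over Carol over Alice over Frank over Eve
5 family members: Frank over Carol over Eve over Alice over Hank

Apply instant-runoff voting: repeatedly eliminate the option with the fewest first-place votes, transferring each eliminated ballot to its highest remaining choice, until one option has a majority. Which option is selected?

Round 1: Eve 12, Hank 10, Frank 7, Alice 6, Carol 0. Carol has the fewest and is eliminated.
Round 2: Eve 12, Hank 10, Frank 7, Alice 6. Alice has the fewest and is eliminated.
Round 3: Eve 18, Hank 10, Frank 7. Eve has a majority.

Eve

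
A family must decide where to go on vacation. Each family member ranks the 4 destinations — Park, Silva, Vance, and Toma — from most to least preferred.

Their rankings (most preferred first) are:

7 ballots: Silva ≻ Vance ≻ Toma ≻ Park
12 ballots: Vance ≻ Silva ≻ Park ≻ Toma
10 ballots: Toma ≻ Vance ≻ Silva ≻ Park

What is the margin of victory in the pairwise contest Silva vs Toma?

9

Ballots ranking Silva above Toma: 7+12 = 19.
Ballots ranking Toma above Silva: 10.
Silva wins 19–10, a margin of 9.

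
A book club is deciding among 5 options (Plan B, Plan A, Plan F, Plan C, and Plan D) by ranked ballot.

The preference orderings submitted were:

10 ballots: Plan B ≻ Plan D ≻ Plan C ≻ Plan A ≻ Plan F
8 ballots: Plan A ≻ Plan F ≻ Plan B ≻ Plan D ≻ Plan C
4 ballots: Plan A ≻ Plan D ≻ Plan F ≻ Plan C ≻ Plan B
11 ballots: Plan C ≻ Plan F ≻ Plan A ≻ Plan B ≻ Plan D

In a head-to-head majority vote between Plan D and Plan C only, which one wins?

Ballots ranking Plan D above Plan C: 10+8+4 = 22.
Ballots ranking Plan C above Plan D: 11.
Plan D wins the head-to-head, 22–11.

Plan D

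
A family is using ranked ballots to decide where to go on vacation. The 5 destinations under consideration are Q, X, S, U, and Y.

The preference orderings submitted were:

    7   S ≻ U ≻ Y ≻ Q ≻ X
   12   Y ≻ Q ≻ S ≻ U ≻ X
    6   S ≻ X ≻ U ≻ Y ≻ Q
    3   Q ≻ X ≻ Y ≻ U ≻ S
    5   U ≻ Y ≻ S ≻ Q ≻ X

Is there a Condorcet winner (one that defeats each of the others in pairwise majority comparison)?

No

Head-to-head results (33 voters total):
Q vs X: Q wins 27–6.
Q vs S: S wins 18–15.
Q vs U: U wins 18–15.
Q vs Y: Y wins 30–3.
X vs S: S wins 30–3.
X vs U: U wins 24–9.
X vs Y: Y wins 24–9.
S vs U: S wins 25–8.
S vs Y: Y wins 20–13.
U vs Y: U wins 18–15.
No candidate beats all others: S beats U beats Y beats S, a majority cycle.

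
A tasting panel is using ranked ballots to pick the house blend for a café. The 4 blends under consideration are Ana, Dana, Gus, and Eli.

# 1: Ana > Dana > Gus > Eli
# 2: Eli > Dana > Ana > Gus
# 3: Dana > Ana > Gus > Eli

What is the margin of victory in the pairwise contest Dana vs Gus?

Ballots ranking Dana above Gus: 3.
Ballots ranking Gus above Dana: 0.
Dana wins 3–0, a margin of 3.

3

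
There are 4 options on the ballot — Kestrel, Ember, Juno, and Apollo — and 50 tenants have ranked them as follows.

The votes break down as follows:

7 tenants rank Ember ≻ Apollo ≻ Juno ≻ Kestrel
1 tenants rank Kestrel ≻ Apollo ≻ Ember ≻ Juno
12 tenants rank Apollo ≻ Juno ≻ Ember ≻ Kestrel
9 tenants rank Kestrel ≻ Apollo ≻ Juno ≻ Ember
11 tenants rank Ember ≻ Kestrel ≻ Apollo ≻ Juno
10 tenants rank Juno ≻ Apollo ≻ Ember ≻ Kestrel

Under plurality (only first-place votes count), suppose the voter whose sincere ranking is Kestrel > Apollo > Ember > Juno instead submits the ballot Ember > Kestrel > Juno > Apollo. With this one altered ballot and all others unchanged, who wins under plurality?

Ember

First-place totals with the altered ballot: Kestrel 9, Ember 19, Juno 10, Apollo 12.
The winner is unchanged: still Ember.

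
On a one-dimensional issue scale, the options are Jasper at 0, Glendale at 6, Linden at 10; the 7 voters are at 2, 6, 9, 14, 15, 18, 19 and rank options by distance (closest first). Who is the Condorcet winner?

Linden

With single-peaked preferences on a line, the Condorcet winner is the candidate closest to the median voter.
The median voter (position 14) is closest to Linden at 10.
Check: Linden vs Jasper — voters closer to Linden: 6 of 7.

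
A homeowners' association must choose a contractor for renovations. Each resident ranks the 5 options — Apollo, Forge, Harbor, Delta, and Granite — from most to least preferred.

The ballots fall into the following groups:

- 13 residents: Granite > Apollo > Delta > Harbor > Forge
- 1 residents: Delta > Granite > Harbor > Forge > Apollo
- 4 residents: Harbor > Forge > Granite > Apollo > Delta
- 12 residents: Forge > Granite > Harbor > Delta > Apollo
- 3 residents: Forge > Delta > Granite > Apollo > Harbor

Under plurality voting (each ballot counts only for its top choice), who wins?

Forge

First-place vote totals:
  Apollo: 0
  Forge: 15
  Harbor: 4
  Delta: 1
  Granite: 13
Forge has the most first-place votes.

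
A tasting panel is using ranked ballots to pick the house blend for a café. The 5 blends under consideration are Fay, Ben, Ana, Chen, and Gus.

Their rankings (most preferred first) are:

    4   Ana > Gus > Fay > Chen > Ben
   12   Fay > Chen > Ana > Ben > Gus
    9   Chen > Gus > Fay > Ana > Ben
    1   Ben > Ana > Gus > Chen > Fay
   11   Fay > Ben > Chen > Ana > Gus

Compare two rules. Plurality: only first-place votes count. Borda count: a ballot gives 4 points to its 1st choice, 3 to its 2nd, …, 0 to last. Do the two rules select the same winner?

Yes

Plurality first-place counts: Fay 23, Ben 1, Ana 4, Chen 9, Gus 0 → Fay.
Borda totals: Fay 118, Ben 49, Ana 63, Chen 99, Gus 41 → Fay.
The two rules agree on Fay.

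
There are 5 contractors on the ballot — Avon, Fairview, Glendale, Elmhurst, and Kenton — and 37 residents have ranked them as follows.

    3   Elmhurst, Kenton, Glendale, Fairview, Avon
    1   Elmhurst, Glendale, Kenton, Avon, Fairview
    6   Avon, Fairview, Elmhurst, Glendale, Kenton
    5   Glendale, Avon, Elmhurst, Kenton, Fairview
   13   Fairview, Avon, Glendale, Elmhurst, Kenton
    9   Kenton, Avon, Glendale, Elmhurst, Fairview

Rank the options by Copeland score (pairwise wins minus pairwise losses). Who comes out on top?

Pairwise results:
  Avon vs Fairview: Avon wins 21–16.
  Avon vs Glendale: Avon wins 28–9.
  Avon vs Elmhurst: Avon wins 33–4.
  Avon vs Kenton: Avon wins 24–13.
  Fairview vs Glendale: Fairview wins 19–18.
  Fairview vs Elmhurst: Fairview wins 19–18.
  Fairview vs Kenton: Fairview wins 19–18.
  Glendale vs Elmhurst: Glendale wins 27–10.
  Glendale vs Kenton: Glendale wins 25–12.
  Elmhurst vs Kenton: Elmhurst wins 28–9.
Copeland scores (wins − losses):
  Avon: 4 − 0 = 4
  Fairview: 3 − 1 = 2
  Glendale: 2 − 2 = 0
  Elmhurst: 1 − 3 = -2
  Kenton: 0 − 4 = -4
Avon has the best Copeland score.

Avon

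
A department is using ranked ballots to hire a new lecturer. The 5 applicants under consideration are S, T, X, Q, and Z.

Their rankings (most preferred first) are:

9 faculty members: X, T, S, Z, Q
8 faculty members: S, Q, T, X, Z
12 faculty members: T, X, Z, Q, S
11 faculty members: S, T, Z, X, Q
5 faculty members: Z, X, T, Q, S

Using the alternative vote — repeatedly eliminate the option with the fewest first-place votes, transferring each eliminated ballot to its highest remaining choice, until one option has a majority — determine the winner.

Round 1: S 19, T 12, X 9, Z 5, Q 0. Q has the fewest and is eliminated.
Round 2: S 19, T 12, X 9, Z 5. Z has the fewest and is eliminated.
Round 3: S 19, X 14, T 12. T has the fewest and is eliminated.
Round 4: X 26, S 19. X has a majority.

X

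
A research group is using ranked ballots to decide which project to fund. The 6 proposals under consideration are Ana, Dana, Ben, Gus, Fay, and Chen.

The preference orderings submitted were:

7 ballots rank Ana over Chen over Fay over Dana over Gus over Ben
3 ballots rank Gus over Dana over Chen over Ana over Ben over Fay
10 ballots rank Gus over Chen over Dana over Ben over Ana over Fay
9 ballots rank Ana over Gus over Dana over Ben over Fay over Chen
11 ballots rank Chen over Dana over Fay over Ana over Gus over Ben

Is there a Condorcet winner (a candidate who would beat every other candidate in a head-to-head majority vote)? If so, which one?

Head-to-head results (40 voters total):
Ana vs Dana: Dana wins 24–16.
Ana vs Ben: Ana wins 30–10.
Ana vs Gus: Ana wins 27–13.
Ana vs Fay: Ana wins 29–11.
Ana vs Chen: Chen wins 24–16.
Dana vs Ben: Dana wins 40–0.
Dana vs Gus: Gus wins 22–18.
Dana vs Fay: Dana wins 33–7.
Dana vs Chen: Chen wins 28–12.
Ben vs Gus: Gus wins 40–0.
Ben vs Fay: Ben wins 22–18.
Ben vs Chen: Chen wins 31–9.
Gus vs Fay: Gus wins 22–18.
Gus vs Chen: Gus wins 22–18.
Fay vs Chen: Chen wins 31–9.
No candidate beats all others: Ana beats Gus beats Dana beats Ana, a majority cycle.

No Condorcet winner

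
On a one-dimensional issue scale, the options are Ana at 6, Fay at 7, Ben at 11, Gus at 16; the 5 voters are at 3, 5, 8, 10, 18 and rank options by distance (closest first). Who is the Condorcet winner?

With single-peaked preferences on a line, the Condorcet winner is the candidate closest to the median voter.
The median voter (position 8) is closest to Fay at 7.
Check: Fay vs Gus — voters closer to Fay: 4 of 5.

Fay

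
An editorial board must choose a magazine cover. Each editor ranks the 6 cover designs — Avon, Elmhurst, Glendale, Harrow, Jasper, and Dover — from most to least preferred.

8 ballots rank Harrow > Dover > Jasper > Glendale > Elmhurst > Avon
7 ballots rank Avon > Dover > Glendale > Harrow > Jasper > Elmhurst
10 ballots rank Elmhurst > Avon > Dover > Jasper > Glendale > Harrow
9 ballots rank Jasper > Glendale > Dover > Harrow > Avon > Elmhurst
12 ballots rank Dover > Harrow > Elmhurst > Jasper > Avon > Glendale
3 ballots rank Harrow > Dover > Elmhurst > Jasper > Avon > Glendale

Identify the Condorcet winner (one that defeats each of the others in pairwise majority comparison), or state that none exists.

Head-to-head results (49 voters total):
Avon vs Elmhurst: Elmhurst wins 33–16.
Avon vs Glendale: Avon wins 32–17.
Avon vs Harrow: Harrow wins 32–17.
Avon vs Jasper: Jasper wins 32–17.
Avon vs Dover: Dover wins 32–17.
Elmhurst vs Glendale: Elmhurst wins 25–24.
Elmhurst vs Harrow: Harrow wins 39–10.
Elmhurst vs Jasper: Elmhurst wins 25–24.
Elmhurst vs Dover: Dover wins 39–10.
Glendale vs Harrow: Glendale wins 26–23.
Glendale vs Jasper: Jasper wins 42–7.
Glendale vs Dover: Dover wins 40–9.
Harrow vs Jasper: Harrow wins 30–19.
Harrow vs Dover: Dover wins 38–11.
Jasper vs Dover: Dover wins 40–9.
Dover beats each rival — Avon (32–17), Elmhurst (39–10), Glendale (40–9), Harrow (38–11), Jasper (40–9) — so Dover is the Condorcet winner.

Dover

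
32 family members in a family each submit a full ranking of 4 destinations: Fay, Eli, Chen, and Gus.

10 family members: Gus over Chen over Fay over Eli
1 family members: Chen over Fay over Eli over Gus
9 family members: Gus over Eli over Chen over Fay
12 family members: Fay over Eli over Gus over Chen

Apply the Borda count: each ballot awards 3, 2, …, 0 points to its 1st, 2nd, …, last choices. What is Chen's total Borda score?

32

Borda scores:
  Fay: 10·1 + 2 + 9·0 + 12·3 = 48
  Eli: 10·0 + 1 + 9·2 + 12·2 = 43
  Chen: 10·2 + 3 + 9·1 + 12·0 = 32
  Gus: 10·3 + 0 + 9·3 + 12·1 = 69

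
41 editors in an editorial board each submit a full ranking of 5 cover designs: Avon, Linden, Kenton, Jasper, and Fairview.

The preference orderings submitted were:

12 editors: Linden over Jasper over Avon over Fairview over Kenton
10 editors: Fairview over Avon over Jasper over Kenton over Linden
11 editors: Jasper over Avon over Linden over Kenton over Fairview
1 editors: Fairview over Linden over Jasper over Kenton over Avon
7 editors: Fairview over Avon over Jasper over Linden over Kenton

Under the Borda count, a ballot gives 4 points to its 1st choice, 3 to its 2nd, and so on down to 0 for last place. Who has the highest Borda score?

Borda scores:
  Avon: 12·2 + 10·3 + 11·3 + 0 + 7·3 = 108
  Linden: 12·4 + 10·0 + 11·2 + 3 + 7·1 = 80
  Kenton: 12·0 + 10·1 + 11·1 + 1 + 7·0 = 22
  Jasper: 12·3 + 10·2 + 11·4 + 2 + 7·2 = 116
  Fairview: 12·1 + 10·4 + 11·0 + 4 + 7·4 = 84
Jasper has the highest total.

Jasper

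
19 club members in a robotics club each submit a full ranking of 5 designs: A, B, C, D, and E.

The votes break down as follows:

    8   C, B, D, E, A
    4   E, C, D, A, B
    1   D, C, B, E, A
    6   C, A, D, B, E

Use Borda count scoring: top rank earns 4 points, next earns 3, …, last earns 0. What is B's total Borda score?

32

Borda scores:
  A: 8·0 + 4·1 + 0 + 6·3 = 22
  B: 8·3 + 4·0 + 2 + 6·1 = 32
  C: 8·4 + 4·3 + 3 + 6·4 = 71
  D: 8·2 + 4·2 + 4 + 6·2 = 40
  E: 8·1 + 4·4 + 1 + 6·0 = 25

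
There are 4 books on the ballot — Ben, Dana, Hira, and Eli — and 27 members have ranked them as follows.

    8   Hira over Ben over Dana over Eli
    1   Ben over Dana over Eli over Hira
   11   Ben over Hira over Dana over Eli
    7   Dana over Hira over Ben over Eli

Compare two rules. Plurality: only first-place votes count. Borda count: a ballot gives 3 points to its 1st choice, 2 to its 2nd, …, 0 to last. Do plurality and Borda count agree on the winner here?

No

Plurality first-place counts: Ben 12, Dana 7, Hira 8, Eli 0 → Ben.
Borda totals: Ben 59, Dana 42, Hira 60, Eli 1 → Hira.
The two rules disagree: plurality picks Ben, Borda picks Hira.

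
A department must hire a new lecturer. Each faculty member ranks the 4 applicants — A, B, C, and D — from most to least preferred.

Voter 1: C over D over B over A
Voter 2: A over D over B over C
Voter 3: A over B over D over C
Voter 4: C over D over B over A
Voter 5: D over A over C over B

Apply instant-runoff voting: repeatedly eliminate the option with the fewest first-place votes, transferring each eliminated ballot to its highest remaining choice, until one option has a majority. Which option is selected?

A

Round 1: A 2, C 2, D 1, B 0. B has the fewest and is eliminated.
Round 2: A 2, C 2, D 1. D has the fewest and is eliminated.
Round 3: A 3, C 2. A has a majority.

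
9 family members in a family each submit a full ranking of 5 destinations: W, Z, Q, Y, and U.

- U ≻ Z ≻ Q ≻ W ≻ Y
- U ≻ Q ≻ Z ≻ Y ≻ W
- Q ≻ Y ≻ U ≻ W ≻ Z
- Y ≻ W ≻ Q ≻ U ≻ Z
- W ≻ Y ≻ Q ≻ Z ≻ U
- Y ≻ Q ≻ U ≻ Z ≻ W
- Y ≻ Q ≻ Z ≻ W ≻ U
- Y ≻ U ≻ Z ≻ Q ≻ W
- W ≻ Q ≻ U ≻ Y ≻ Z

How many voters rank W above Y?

Ballots ranking W above Y: 3.
Ballots ranking Y above W: 6.
So 3 of 9 voters prefer W to Y.

3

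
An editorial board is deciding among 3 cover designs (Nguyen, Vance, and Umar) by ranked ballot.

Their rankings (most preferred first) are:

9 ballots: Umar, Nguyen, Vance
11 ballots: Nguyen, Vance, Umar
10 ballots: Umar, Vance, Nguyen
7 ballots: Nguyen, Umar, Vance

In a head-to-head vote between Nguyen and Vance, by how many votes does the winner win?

17

Ballots ranking Nguyen above Vance: 9+11+7 = 27.
Ballots ranking Vance above Nguyen: 10.
Nguyen wins 27–10, a margin of 17.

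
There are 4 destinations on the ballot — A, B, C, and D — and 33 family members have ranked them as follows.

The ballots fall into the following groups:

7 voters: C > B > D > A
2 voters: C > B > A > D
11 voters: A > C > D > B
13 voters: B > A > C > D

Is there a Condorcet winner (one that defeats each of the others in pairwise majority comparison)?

Head-to-head results (33 voters total):
A vs B: B wins 22–11.
A vs C: A wins 24–9.
A vs D: A wins 26–7.
B vs C: C wins 20–13.
B vs D: B wins 22–11.
C vs D: C wins 33–0.
No candidate beats all others: A beats C beats B beats A, a majority cycle.

No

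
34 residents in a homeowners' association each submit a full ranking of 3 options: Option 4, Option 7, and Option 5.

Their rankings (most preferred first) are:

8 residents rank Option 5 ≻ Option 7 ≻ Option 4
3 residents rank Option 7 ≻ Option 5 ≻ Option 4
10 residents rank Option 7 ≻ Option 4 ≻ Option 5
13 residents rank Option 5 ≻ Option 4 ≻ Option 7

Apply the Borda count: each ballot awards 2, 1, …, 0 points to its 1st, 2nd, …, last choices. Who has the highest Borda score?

Borda scores:
  Option 4: 8·0 + 3·0 + 10·1 + 13·1 = 23
  Option 7: 8·1 + 3·2 + 10·2 + 13·0 = 34
  Option 5: 8·2 + 3·1 + 10·0 + 13·2 = 45
Option 5 has the highest total.

Option 5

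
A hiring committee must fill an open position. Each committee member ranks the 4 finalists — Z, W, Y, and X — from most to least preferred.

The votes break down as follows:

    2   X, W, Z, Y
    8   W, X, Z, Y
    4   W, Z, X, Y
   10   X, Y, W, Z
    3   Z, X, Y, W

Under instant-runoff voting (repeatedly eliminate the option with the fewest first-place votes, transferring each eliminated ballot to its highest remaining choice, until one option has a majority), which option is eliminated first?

Y

Round 1: W 12, X 12, Z 3, Y 0. Y has the fewest and is eliminated.
Round 2: W 12, X 12, Z 3. Z has the fewest and is eliminated.
Round 3: X 15, W 12. X has a majority.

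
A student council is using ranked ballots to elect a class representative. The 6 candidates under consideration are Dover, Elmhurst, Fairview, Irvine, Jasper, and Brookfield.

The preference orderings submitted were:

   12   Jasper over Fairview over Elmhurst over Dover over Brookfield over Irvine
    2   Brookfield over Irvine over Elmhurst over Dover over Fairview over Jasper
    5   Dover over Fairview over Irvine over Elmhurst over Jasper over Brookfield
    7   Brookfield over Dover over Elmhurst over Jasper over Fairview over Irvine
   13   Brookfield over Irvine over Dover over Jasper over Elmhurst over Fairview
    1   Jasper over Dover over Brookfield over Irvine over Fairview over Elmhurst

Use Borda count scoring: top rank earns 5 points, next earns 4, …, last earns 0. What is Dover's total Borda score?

124

Borda scores:
  Dover: 12·2 + 2·2 + 5·5 + 7·4 + 13·3 + 4 = 124
  Elmhurst: 12·3 + 2·3 + 5·2 + 7·3 + 13·1 + 0 = 86
  Fairview: 12·4 + 2·1 + 5·4 + 7·1 + 13·0 + 1 = 78
  Irvine: 12·0 + 2·4 + 5·3 + 7·0 + 13·4 + 2 = 77
  Jasper: 12·5 + 2·0 + 5·1 + 7·2 + 13·2 + 5 = 110
  Brookfield: 12·1 + 2·5 + 5·0 + 7·5 + 13·5 + 3 = 125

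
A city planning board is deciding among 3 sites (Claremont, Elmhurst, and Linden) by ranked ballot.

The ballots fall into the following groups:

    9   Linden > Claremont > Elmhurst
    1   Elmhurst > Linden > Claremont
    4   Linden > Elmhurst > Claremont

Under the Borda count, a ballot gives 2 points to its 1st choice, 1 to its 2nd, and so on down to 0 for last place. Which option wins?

Borda scores:
  Claremont: 9·1 + 0 + 4·0 = 9
  Elmhurst: 9·0 + 2 + 4·1 = 6
  Linden: 9·2 + 1 + 4·2 = 27
Linden has the highest total.

Linden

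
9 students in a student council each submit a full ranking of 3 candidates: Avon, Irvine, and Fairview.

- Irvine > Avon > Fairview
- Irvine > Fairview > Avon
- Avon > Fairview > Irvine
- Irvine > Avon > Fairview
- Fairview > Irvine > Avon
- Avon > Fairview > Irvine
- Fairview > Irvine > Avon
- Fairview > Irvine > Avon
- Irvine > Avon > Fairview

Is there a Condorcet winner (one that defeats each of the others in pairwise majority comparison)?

Head-to-head results (9 voters total):
Avon vs Irvine: Irvine wins 7–2.
Avon vs Fairview: Avon wins 5–4.
Irvine vs Fairview: Fairview wins 5–4.
No candidate beats all others: Avon beats Fairview beats Irvine beats Avon, a majority cycle.

No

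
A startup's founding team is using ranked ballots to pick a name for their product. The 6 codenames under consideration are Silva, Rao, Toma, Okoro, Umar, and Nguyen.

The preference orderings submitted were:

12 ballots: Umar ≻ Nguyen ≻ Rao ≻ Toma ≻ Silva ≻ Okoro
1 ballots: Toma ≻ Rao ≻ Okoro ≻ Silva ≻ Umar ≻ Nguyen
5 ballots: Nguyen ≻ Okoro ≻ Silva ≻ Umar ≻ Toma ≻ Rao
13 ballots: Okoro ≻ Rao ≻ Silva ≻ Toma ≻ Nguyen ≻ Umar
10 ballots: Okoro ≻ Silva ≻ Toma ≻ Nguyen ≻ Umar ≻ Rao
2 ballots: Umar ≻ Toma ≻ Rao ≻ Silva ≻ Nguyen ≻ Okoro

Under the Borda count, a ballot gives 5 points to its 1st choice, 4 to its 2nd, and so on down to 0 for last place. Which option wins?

Borda scores:
  Silva: 12·1 + 2 + 5·3 + 13·3 + 10·4 + 2·2 = 112
  Rao: 12·3 + 4 + 5·0 + 13·4 + 10·0 + 2·3 = 98
  Toma: 12·2 + 5 + 5·1 + 13·2 + 10·3 + 2·4 = 98
  Okoro: 12·0 + 3 + 5·4 + 13·5 + 10·5 + 2·0 = 138
  Umar: 12·5 + 1 + 5·2 + 13·0 + 10·1 + 2·5 = 91
  Nguyen: 12·4 + 0 + 5·5 + 13·1 + 10·2 + 2·1 = 108
Okoro has the highest total.

Okoro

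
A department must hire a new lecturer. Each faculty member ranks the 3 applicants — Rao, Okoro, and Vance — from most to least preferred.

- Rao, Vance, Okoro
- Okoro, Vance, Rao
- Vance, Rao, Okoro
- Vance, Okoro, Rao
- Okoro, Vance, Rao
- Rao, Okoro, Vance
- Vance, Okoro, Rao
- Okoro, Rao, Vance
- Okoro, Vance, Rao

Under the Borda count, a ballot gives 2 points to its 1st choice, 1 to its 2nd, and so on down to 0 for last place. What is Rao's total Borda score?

6

Borda scores:
  Rao: 2 + 0 + 1 + 0 + 0 + 2 + 0 + 1 + 0 = 6
  Okoro: 0 + 2 + 0 + 1 + 2 + 1 + 1 + 2 + 2 = 11
  Vance: 1 + 1 + 2 + 2 + 1 + 0 + 2 + 0 + 1 = 10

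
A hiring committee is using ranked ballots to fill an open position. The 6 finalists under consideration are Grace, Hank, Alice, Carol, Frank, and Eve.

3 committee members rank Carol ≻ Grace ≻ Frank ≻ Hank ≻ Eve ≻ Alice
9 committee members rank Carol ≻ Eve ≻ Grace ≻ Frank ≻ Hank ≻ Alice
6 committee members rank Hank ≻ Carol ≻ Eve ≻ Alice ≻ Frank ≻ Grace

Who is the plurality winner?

Carol

First-place vote totals:
  Grace: 0
  Hank: 6
  Alice: 0
  Carol: 12
  Frank: 0
  Eve: 0
Carol has the most first-place votes.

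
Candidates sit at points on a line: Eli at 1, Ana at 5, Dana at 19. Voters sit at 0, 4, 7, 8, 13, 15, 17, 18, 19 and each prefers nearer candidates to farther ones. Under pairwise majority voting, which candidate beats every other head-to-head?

With single-peaked preferences on a line, the Condorcet winner is the candidate closest to the median voter.
The median voter (position 13) is closest to Dana at 19.
Check: Dana vs Ana — voters closer to Dana: 5 of 9.

Dana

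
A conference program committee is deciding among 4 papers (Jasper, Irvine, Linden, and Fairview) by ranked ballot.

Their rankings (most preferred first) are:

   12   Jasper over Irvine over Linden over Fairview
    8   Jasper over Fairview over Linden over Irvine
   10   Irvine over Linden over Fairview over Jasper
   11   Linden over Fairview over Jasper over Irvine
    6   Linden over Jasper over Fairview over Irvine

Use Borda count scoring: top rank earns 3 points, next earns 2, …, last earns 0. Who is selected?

Linden

Borda scores:
  Jasper: 12·3 + 8·3 + 10·0 + 11·1 + 6·2 = 83
  Irvine: 12·2 + 8·0 + 10·3 + 11·0 + 6·0 = 54
  Linden: 12·1 + 8·1 + 10·2 + 11·3 + 6·3 = 91
  Fairview: 12·0 + 8·2 + 10·1 + 11·2 + 6·1 = 54
Linden has the highest total.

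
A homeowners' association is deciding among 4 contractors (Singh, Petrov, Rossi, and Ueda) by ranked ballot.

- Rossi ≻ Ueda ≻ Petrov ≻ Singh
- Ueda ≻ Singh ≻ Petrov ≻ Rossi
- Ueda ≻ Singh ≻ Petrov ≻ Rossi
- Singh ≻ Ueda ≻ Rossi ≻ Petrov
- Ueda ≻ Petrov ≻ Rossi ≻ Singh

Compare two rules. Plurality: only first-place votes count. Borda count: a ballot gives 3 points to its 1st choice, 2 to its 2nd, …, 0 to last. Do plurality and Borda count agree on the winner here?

Yes

Plurality first-place counts: Singh 1, Petrov 0, Rossi 1, Ueda 3 → Ueda.
Borda totals: Singh 7, Petrov 5, Rossi 5, Ueda 13 → Ueda.
The two rules agree on Ueda.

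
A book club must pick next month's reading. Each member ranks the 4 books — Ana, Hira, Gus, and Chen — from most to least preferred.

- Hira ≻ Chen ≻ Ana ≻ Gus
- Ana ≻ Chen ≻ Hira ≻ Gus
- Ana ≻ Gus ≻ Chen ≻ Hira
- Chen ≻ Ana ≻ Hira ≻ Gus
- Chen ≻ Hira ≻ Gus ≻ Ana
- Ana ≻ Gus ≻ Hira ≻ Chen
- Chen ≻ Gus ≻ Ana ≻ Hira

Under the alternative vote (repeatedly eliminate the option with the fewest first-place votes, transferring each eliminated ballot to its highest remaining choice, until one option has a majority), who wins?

Chen

Round 1: Ana 3, Chen 3, Hira 1, Gus 0. Gus has the fewest and is eliminated.
Round 2: Ana 3, Chen 3, Hira 1. Hira has the fewest and is eliminated.
Round 3: Chen 4, Ana 3. Chen has a majority.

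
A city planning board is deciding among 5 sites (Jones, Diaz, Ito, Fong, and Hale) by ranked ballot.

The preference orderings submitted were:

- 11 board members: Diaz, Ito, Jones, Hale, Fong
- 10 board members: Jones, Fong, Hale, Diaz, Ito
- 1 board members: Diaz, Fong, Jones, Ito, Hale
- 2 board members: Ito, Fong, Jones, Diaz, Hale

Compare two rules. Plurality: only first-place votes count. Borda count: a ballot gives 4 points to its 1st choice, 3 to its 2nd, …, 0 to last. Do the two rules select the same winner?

Plurality first-place counts: Jones 10, Diaz 12, Ito 2, Fong 0, Hale 0 → Diaz.
Borda totals: Jones 68, Diaz 60, Ito 42, Fong 39, Hale 31 → Jones.
The two rules disagree: plurality picks Diaz, Borda picks Jones.

No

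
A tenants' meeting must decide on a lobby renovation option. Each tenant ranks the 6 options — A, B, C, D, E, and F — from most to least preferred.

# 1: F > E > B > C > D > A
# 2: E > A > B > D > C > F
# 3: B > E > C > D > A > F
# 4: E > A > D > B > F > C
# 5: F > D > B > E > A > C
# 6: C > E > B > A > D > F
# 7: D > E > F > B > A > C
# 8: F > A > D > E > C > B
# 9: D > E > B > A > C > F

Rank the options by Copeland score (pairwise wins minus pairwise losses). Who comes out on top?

E

Pairwise results:
  A vs B: B wins 6–3.
  A vs C: A wins 6–3.
  A vs D: D wins 5–4.
  A vs E: E wins 8–1.
  A vs F: A wins 5–4.
  B vs C: B wins 7–2.
  B vs D: D wins 5–4.
  B vs E: E wins 7–2.
  B vs F: B wins 5–4.
  C vs D: D wins 6–3.
  C vs E: E wins 8–1.
  C vs F: F wins 5–4.
  D vs E: E wins 5–4.
  D vs F: D wins 6–3.
  E vs F: E wins 6–3.
Copeland scores (wins − losses):
  A: 2 − 3 = -1
  B: 3 − 2 = 1
  C: 0 − 5 = -5
  D: 4 − 1 = 3
  E: 5 − 0 = 5
  F: 1 − 4 = -3
E has the best Copeland score.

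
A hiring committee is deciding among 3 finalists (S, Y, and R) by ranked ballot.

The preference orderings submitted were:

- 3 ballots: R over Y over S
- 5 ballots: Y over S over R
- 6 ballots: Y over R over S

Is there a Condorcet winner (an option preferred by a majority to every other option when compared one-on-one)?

Head-to-head results (14 voters total):
S vs Y: Y wins 14–0.
S vs R: R wins 9–5.
Y vs R: Y wins 11–3.
Y beats each rival — S (14–0), R (11–3) — so Y is the Condorcet winner.

Yes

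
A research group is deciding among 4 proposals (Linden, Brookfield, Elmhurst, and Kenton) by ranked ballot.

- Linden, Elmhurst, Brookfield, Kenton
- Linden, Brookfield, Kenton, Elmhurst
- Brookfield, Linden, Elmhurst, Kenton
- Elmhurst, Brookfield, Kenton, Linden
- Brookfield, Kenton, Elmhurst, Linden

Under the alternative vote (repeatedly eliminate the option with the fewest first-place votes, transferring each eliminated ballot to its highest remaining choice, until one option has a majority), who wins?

Brookfield

Round 1: Linden 2, Brookfield 2, Elmhurst 1, Kenton 0. Kenton has the fewest and is eliminated.
Round 2: Linden 2, Brookfield 2, Elmhurst 1. Elmhurst has the fewest and is eliminated.
Round 3: Brookfield 3, Linden 2. Brookfield has a majority.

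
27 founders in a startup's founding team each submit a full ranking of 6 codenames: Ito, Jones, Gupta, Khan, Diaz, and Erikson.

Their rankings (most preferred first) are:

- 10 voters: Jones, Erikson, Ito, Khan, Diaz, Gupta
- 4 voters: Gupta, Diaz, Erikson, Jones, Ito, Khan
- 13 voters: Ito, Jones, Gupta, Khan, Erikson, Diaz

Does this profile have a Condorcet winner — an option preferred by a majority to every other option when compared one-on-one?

Head-to-head results (27 voters total):
Ito vs Jones: Jones wins 14–13.
Ito vs Gupta: Ito wins 23–4.
Ito vs Khan: Ito wins 27–0.
Ito vs Diaz: Ito wins 23–4.
Ito vs Erikson: Erikson wins 14–13.
Jones vs Gupta: Jones wins 23–4.
Jones vs Khan: Jones wins 27–0.
Jones vs Diaz: Jones wins 23–4.
Jones vs Erikson: Jones wins 23–4.
Gupta vs Khan: Gupta wins 17–10.
Gupta vs Diaz: Gupta wins 17–10.
Gupta vs Erikson: Gupta wins 17–10.
Khan vs Diaz: Khan wins 23–4.
Khan vs Erikson: Erikson wins 14–13.
Diaz vs Erikson: Erikson wins 23–4.
Jones beats each rival — Ito (14–13), Gupta (23–4), Khan (27–0), Diaz (23–4), Erikson (23–4) — so Jones is the Condorcet winner.

Yes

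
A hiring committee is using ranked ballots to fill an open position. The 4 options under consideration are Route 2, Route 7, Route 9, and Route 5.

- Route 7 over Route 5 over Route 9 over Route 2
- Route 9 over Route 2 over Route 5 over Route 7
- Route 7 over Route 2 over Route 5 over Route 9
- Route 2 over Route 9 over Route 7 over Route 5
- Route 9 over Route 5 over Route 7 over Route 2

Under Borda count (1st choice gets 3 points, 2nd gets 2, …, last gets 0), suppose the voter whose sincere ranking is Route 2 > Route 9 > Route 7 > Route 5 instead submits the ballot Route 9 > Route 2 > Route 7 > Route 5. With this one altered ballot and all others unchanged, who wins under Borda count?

Borda totals with the altered ballot: Route 2 6, Route 7 8, Route 9 10, Route 5 6.
The winner is unchanged: still Route 9.

Route 9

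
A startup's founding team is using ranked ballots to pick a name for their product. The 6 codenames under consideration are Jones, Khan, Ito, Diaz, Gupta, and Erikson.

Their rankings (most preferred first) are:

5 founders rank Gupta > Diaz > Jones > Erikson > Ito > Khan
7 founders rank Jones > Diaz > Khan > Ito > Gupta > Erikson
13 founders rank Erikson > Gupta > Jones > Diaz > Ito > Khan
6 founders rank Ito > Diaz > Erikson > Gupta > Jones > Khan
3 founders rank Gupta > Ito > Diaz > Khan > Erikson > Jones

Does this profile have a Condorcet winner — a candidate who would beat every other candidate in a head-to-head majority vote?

No

Head-to-head results (34 voters total):
Jones vs Khan: Jones wins 31–3.
Jones vs Ito: Jones wins 25–9.
Jones vs Diaz: Jones wins 20–14.
Jones vs Gupta: Gupta wins 27–7.
Jones vs Erikson: Erikson wins 22–12.
Khan vs Ito: Ito wins 27–7.
Khan vs Diaz: Diaz wins 34–0.
Khan vs Gupta: Gupta wins 27–7.
Khan vs Erikson: Erikson wins 24–10.
Ito vs Diaz: Diaz wins 25–9.
Ito vs Gupta: Gupta wins 21–13.
Ito vs Erikson: Erikson wins 18–16.
Diaz vs Gupta: Gupta wins 21–13.
Diaz vs Erikson: Diaz wins 21–13.
Gupta vs Erikson: Erikson wins 19–15.
No candidate beats all others: Jones beats Diaz beats Erikson beats Jones, a majority cycle.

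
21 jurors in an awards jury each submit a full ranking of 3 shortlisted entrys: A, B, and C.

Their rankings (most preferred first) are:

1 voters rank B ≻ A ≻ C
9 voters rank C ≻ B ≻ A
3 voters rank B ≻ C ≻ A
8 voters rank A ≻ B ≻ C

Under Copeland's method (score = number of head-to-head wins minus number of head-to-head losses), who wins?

B

Pairwise results:
  A vs B: B wins 13–8.
  A vs C: C wins 12–9.
  B vs C: B wins 12–9.
Copeland scores (wins − losses):
  A: 0 − 2 = -2
  B: 2 − 0 = 2
  C: 1 − 1 = 0
B has the best Copeland score.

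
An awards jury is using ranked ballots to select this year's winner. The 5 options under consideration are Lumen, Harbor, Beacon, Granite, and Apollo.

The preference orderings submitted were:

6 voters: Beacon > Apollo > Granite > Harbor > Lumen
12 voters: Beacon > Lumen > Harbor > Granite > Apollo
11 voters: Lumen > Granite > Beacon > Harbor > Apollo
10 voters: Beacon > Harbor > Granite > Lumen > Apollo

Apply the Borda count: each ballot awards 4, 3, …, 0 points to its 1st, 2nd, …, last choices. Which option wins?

Beacon

Borda scores:
  Lumen: 6·0 + 12·3 + 11·4 + 10·1 = 90
  Harbor: 6·1 + 12·2 + 11·1 + 10·3 = 71
  Beacon: 6·4 + 12·4 + 11·2 + 10·4 = 134
  Granite: 6·2 + 12·1 + 11·3 + 10·2 = 77
  Apollo: 6·3 + 12·0 + 11·0 + 10·0 = 18
Beacon has the highest total.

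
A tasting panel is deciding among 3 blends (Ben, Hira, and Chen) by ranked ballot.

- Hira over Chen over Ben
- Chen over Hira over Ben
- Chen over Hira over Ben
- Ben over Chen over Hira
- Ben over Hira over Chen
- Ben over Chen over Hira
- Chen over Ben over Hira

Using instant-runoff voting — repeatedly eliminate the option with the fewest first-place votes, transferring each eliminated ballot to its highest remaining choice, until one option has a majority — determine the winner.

Round 1: Ben 3, Chen 3, Hira 1. Hira has the fewest and is eliminated.
Round 2: Chen 4, Ben 3. Chen has a majority.

Chen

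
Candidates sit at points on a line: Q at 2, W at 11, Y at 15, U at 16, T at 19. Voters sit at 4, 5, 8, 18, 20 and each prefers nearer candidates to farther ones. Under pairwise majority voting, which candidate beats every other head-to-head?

W

With single-peaked preferences on a line, the Condorcet winner is the candidate closest to the median voter.
The median voter (position 8) is closest to W at 11.
Check: W vs Y — voters closer to W: 3 of 5.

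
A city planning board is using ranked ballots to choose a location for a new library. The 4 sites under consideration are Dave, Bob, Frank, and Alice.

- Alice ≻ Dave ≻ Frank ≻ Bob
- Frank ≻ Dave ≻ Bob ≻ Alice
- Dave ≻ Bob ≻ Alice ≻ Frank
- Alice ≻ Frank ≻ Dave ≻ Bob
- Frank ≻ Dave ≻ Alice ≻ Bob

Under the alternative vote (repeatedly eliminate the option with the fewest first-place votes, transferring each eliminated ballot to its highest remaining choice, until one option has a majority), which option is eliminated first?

Bob

Round 1: Frank 2, Alice 2, Dave 1, Bob 0. Bob has the fewest and is eliminated.
Round 2: Frank 2, Alice 2, Dave 1. Dave has the fewest and is eliminated.
Round 3: Alice 3, Frank 2. Alice has a majority.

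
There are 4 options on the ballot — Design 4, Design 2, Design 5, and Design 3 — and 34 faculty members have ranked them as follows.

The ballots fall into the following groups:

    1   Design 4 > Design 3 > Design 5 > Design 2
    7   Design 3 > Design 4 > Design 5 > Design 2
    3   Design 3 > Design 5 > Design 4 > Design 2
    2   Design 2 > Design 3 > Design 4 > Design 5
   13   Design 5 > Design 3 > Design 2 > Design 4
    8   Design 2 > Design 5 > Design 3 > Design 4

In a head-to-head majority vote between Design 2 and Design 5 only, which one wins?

Design 5

Ballots ranking Design 2 above Design 5: 2+8 = 10.
Ballots ranking Design 5 above Design 2: 1+7+3+13 = 24.
Design 5 wins the head-to-head, 24–10.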